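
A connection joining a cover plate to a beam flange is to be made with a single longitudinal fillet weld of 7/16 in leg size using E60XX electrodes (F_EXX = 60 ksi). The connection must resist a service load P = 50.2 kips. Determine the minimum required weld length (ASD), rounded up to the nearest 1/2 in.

Throat t_e = 0.707 × 0.4375 = 0.3093 in.
r_n/Ω = (0.6 × 60 × 0.3093) / 2.0 = 5.568 kip/in.
L_req = P / (r_n/Ω) = 50.2 / 5.568 = 9.016 in total.
Round up → use L = 9.5 in.

L = 9.5 in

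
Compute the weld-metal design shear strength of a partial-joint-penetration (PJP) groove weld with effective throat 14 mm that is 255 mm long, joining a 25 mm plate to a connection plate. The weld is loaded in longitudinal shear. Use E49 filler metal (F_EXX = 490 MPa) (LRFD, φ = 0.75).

φR_n ≈ 787 kN

Effective throat (given) t_e = 14 mm.
A_we = 14 × 255 = 3570 mm².
F_nw = 0.6 F_EXX = 294 MPa.
φR_n = 0.75 × 294 × 3570 × 10⁻³ = 787.2 kN.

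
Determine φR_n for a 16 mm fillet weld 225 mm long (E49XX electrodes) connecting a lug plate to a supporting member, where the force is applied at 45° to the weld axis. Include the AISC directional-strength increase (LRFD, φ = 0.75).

φR_n ≈ 728 kN

E49XX → F_EXX = 490 MPa.
t_e = 0.707 × 16 = 11.31 mm; A_we = 11.31 × 225 = 2545 mm².
Directional factor: 1.0 + 0.5 sin^1.5(45°) = 1.297.
F_nw = 0.6 × 490 × 1.297 = 381.4 MPa.
φR_n = 0.75 × 381.4 × 2545 × 10⁻³ = 728.1 kN.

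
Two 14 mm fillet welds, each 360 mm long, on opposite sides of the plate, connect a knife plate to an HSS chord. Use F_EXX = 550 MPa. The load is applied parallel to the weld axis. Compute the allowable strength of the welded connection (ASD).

R_n/Ω ≈ 1180 kN

Effective throat t_e = 0.707 × 14 = 9.898 mm.
Total length L = 720 mm; A_we = 9.898 × 720 = 7127 mm².
F_nw = 0.6 F_EXX = 0.6 × 550 = 330 MPa.
R_n = 330 × 7127 × 10⁻³ = 2352 kN; R_n/Ω = 2352/2.0 = 1176 kN.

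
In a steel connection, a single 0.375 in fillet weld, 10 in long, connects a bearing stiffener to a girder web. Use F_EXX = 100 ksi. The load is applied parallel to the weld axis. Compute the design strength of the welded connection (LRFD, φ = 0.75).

φR_n ≈ 119 kip

Effective throat t_e = 0.707 × 0.375 = 0.2651 in.
Total length L = 10 in; A_we = 0.2651 × 10 = 2.651 in².
F_nw = 0.6 F_EXX = 0.6 × 100 = 60 ksi.
φR_n = 0.75 × 60 × 2.651 = 119.3 kip.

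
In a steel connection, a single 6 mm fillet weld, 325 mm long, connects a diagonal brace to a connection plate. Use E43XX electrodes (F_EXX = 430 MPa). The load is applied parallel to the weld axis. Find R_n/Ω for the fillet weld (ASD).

R_n/Ω ≈ 178 kN

Effective throat t_e = 0.707 × 6 = 4.242 mm.
Total length L = 325 mm; A_we = 4.242 × 325 = 1379 mm².
F_nw = 0.6 F_EXX = 0.6 × 430 = 258 MPa.
R_n = 258 × 1379 × 10⁻³ = 355.7 kN; R_n/Ω = 355.7/2.0 = 177.8 kN.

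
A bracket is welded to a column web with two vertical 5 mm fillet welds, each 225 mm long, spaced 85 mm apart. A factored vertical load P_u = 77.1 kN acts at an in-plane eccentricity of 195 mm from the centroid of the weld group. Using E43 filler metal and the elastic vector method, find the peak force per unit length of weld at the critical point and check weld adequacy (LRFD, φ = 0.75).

E43XX → F_EXX = 430 MPa.
Total weld length L_w = 450 mm. Treat welds as unit-width lines.
Polar moment about centroid: J = 2[d³/12 + d(b/2)²] = 2[225³/12 + 225×42.5²] = 2711000 mm³.
Direct shear f_v = P/L_w = 77.1×10³ / 450 = 171.3 N/mm (vertical).
Torsion M = P·e = 77.1×10³ × 195 = 15034000 N·mm.
Critical point at (x, y) = (42.5, 112.5) from centroid. f_tx = M·y/J = 623.8 N/mm; f_ty = M·x/J = 235.7 N/mm.
Resultant f_max = √[f_tx² + (f_v + f_ty)²] = √[623.8² + (171.3 + 235.7)²] = 744.9 N/mm.
Capacity per unit length: φr_n = 0.75 × 0.6 × 430 × (0.707 × 5) = 684 N/mm.
744.9 > 684 → NOT adequate.

f_max ≈ 745 N/mm; NOT adequate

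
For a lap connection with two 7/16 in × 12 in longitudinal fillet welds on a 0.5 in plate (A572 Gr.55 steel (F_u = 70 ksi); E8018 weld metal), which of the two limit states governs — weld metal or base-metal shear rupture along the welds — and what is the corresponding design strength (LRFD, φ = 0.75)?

E80XX → F_EXX = 80 ksi.
t_e = 0.707 × 0.4375 = 0.3093 in; L = 24 in.
Weld metal: φR_n = 0.75 × 0.6 × 80 × 0.3093 × 24 = 267.2 kips.
Base metal (shear rupture): φR_n = 0.75 × 0.6 × 70 × 0.5 × 24 = 378 kips.
Governing: weld metal.

φR_n ≈ 267 kips (weld metal governs)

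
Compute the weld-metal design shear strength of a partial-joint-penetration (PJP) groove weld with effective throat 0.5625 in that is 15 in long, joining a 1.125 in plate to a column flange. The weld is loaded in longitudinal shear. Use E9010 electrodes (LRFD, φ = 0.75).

E90XX → F_EXX = 90 ksi.
Effective throat (given) t_e = 0.5625 in.
A_we = 0.5625 × 15 = 8.438 in².
F_nw = 0.6 F_EXX = 54 ksi.
φR_n = 0.75 × 54 × 8.438 = 341.7 kip.

φR_n ≈ 342 kip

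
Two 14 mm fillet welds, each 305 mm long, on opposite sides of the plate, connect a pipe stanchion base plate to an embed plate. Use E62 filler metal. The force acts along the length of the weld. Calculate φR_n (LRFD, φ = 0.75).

E62XX → F_EXX = 620 MPa.
Effective throat t_e = 0.707 × 14 = 9.898 mm.
Total length L = 610 mm; A_we = 9.898 × 610 = 6038 mm².
F_nw = 0.6 F_EXX = 0.6 × 620 = 372 MPa.
φR_n = 0.75 × 372 × 6038 × 10⁻³ = 1685 kN.

φR_n ≈ 1680 kN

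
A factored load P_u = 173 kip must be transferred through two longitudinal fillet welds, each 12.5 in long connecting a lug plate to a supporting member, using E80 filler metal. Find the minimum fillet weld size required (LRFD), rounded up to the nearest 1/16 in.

w = 5/16 in

E80XX → F_EXX = 80 ksi.
Total weld length L = 25 in.
Required throat t_e = P_u / (φ × 0.6 F_EXX × L) = 173 / (0.75 × 0.6 × 80 × 25) = 0.1922 in.
Required leg w = t_e / 0.707 = 0.2719 in → use 5/16 in.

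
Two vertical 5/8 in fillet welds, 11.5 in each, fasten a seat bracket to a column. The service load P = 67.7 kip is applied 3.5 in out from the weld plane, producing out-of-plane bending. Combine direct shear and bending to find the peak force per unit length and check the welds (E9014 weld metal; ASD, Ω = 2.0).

f_max ≈ 6.13 kip/in; adequate

E90XX → F_EXX = 90 ksi.
L_w = 2 × 11.5 = 23 in; section modulus (unit throat) S = 2 × L²/6 = 44.08 in².
Direct shear f_v = P/L_w = 67.7/23 = 2.943 kip/in.
Moment M = P × e = 67.7 × 3.5 = 236.95 kip·in; bending f_b = M/S = 5.375 kip/in.
f_max = √(f_v² + f_b²) = √(2.943² + 5.375²) = 6.128 kip/in.
r_n/Ω = (1/2.0) × 0.6 × 90 × (0.707 × 0.625) = 11.93 kip/in → adequate.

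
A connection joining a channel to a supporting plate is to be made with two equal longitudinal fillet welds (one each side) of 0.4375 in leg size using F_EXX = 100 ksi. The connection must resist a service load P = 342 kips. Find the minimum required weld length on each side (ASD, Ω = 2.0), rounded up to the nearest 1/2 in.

L = 18.5 in on each side

Throat t_e = 0.707 × 0.4375 = 0.3093 in.
r_n/Ω = (0.6 × 100 × 0.3093) / 2.0 = 9.279 kip/in.
L_req = P / (r_n/Ω) = 342 / 9.279 = 36.86 in total.
Per side: 36.86 / 2 = 18.43 in.
Round up → use L = 18.5 in on each side.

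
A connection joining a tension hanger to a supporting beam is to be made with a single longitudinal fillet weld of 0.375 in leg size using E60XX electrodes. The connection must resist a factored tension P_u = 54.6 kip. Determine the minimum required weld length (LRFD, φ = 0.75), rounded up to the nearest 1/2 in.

E60XX → F_EXX = 60 ksi.
Throat t_e = 0.707 × 0.375 = 0.2651 in.
φr_n = 0.75 × 0.6 × 60 × 0.2651 = 7.158 kip/in.
L_req = P_u / φr_n = 54.6 / 7.158 = 7.627 in total.
Round up → use L = 8 in.

L = 8 in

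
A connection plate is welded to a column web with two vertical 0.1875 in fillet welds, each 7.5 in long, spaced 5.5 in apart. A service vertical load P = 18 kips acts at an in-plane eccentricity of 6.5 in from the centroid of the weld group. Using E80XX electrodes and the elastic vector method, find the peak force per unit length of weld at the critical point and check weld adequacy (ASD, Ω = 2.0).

E80XX → F_EXX = 80 ksi.
Total weld length L_w = 15 in. Treat welds as unit-width lines.
Polar moment about centroid: J = 2[d³/12 + d(b/2)²] = 2[7.5³/12 + 7.5×2.75²] = 183.8 in³.
Direct shear f_v = P/L_w = 18 / 15 = 1.2 kip/in (vertical).
Torsion M = P·e = 18 × 6.5 = 117 kip·in.
Critical point at (x, y) = (2.75, 3.75) from centroid. f_tx = M·y/J = 2.388 kip/in; f_ty = M·x/J = 1.751 kip/in.
Resultant f_max = √[f_tx² + (f_v + f_ty)²] = √[2.388² + (1.2 + 1.751)²] = 3.796 kip/in.
Capacity per unit length: r_n/Ω = (1/2.0) × 0.6 × 80 × (0.707 × 0.1875) = 3.181 kip/in.
3.796 > 3.181 → NOT adequate.

f_max ≈ 3.8 kip/in; NOT adequate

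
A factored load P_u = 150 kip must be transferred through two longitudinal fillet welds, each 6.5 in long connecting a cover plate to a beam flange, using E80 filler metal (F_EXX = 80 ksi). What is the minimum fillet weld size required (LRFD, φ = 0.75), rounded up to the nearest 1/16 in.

Total weld length L = 13 in.
Required throat t_e = P_u / (φ × 0.6 F_EXX × L) = 150 / (0.75 × 0.6 × 80 × 13) = 0.3205 in.
Required leg w = t_e / 0.707 = 0.4533 in → use 1/2 in.

w = 1/2 in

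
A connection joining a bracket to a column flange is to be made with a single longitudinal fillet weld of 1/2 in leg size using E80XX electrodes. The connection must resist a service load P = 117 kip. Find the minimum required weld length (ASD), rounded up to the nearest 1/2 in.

E80XX → F_EXX = 80 ksi.
Throat t_e = 0.707 × 0.5 = 0.3535 in.
r_n/Ω = (0.6 × 80 × 0.3535) / 2.0 = 8.484 kip/in.
L_req = P / (r_n/Ω) = 117 / 8.484 = 13.79 in total.
Round up → use L = 14 in.

L = 14 in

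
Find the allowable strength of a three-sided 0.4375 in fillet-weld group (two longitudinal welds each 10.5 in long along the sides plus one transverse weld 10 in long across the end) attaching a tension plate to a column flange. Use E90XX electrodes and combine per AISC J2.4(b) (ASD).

R_n/Ω ≈ 274 kips

E90XX → F_EXX = 90 ksi.
t_e = 0.707 × 0.4375 = 0.3093 in.
R_nwl = 0.6 × 90 × 0.3093 × 21 = 350.8 kips (longitudinal, 2 welds).
R_nwt = 0.6 × 90 × 0.3093 × 10 = 167 kips (transverse, base value).
(i) R_nwl + R_nwt = 517.8 kips; (ii) 0.85 R_nwl + 1.5 R_nwt = 548.7 kips.
R_n = max = 548.7 kips [governs: (ii)]; R_n/Ω = 274.3 kips.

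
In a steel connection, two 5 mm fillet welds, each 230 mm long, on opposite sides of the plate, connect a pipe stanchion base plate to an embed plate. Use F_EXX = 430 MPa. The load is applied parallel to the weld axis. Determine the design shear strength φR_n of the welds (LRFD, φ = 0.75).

Effective throat t_e = 0.707 × 5 = 3.535 mm.
Total length L = 460 mm; A_we = 3.535 × 460 = 1626 mm².
F_nw = 0.6 F_EXX = 0.6 × 430 = 258 MPa.
φR_n = 0.75 × 258 × 1626 × 10⁻³ = 314.7 kN.

φR_n ≈ 315 kN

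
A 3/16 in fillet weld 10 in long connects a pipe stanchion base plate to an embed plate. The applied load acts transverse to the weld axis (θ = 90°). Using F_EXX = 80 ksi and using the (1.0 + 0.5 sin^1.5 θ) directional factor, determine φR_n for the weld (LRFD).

t_e = 0.707 × 0.1875 = 0.1326 in; A_we = 0.1326 × 10 = 1.326 in².
Directional factor: 1.0 + 0.5 sin^1.5(90°) = 1.5.
F_nw = 0.6 × 80 × 1.5 = 72 ksi.
φR_n = 0.75 × 72 × 1.326 = 71.58 kips.

φR_n ≈ 71.6 kips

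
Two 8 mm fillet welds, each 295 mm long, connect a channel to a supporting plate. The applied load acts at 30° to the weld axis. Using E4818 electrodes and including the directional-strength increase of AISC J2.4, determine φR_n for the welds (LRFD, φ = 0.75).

φR_n ≈ 848 kN

E48XX → F_EXX = 480 MPa.
t_e = 0.707 × 8 = 5.656 mm; A_we = 5.656 × 590 = 3337 mm².
Directional factor: 1.0 + 0.5 sin^1.5(30°) = 1.177.
F_nw = 0.6 × 480 × 1.177 = 338.9 MPa.
φR_n = 0.75 × 338.9 × 3337 × 10⁻³ = 848.2 kN.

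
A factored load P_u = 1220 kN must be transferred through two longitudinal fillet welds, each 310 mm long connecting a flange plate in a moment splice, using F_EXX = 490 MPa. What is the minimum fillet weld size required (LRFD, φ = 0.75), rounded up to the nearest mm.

Total weld length L = 620 mm.
Required throat t_e = P_u / (φ × 0.6 F_EXX × L) = 1220 / (0.75 × 0.6 × 490 × 620 × 10⁻³) = 8.924 mm.
Required leg w = t_e / 0.707 = 12.62 mm → use 13 mm.

w = 13 mm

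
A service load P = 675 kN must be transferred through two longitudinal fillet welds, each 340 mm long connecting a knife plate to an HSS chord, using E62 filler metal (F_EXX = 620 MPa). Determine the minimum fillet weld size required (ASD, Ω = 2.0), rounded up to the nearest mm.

Total weld length L = 680 mm.
Required throat t_e = P × Ω / (0.6 F_EXX × L) = 675 × 2.0 / (0.6 × 620 × 680 × 10⁻³) = 5.337 mm.
Required leg w = t_e / 0.707 = 7.549 mm → use 8 mm.

w = 8 mm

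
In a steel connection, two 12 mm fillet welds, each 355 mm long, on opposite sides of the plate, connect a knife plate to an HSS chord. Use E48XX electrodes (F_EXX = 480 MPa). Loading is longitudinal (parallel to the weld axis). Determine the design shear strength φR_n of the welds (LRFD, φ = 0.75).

φR_n ≈ 1300 kN

Effective throat t_e = 0.707 × 12 = 8.484 mm.
Total length L = 710 mm; A_we = 8.484 × 710 = 6024 mm².
F_nw = 0.6 F_EXX = 0.6 × 480 = 288 MPa.
φR_n = 0.75 × 288 × 6024 × 10⁻³ = 1301 kN.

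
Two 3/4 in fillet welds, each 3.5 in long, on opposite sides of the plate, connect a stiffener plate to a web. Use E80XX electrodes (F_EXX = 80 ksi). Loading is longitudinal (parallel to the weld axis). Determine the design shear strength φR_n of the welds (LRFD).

Effective throat t_e = 0.707 × 0.75 = 0.5302 in.
Total length L = 7 in; A_we = 0.5302 × 7 = 3.712 in².
F_nw = 0.6 F_EXX = 0.6 × 80 = 48 ksi.
φR_n = 0.75 × 48 × 3.712 = 133.6 kips.

φR_n ≈ 134 kips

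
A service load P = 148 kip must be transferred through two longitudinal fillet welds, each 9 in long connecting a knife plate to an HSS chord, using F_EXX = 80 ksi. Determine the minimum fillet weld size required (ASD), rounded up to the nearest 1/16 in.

w = 1/2 in

Total weld length L = 18 in.
Required throat t_e = P × Ω / (0.6 F_EXX × L) = 148 × 2.0 / (0.6 × 80 × 18) = 0.3426 in.
Required leg w = t_e / 0.707 = 0.4846 in → use 1/2 in.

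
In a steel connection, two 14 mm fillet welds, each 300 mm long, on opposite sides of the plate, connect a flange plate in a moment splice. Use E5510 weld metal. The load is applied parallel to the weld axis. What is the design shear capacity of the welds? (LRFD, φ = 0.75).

E55XX → F_EXX = 550 MPa.
Effective throat t_e = 0.707 × 14 = 9.898 mm.
Total length L = 600 mm; A_we = 9.898 × 600 = 5939 mm².
F_nw = 0.6 F_EXX = 0.6 × 550 = 330 MPa.
φR_n = 0.75 × 330 × 5939 × 10⁻³ = 1470 kN.

φR_n ≈ 1470 kN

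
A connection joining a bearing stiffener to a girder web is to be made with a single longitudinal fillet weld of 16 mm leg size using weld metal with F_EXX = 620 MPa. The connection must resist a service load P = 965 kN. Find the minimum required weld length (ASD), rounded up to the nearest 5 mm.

L = 460 mm

Throat t_e = 0.707 × 16 = 11.31 mm.
r_n/Ω = (0.6 × 620 × 11.31) / 2.0 = 2104 N/mm = 2.104 kN/mm.
L_req = P / (r_n/Ω) = 965 / 2.104 = 458.6 mm total.
Round up → use L = 460 mm.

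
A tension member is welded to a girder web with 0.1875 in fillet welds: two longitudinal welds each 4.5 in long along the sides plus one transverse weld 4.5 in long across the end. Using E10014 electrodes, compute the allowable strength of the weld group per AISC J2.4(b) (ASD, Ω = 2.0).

E100XX → F_EXX = 100 ksi.
t_e = 0.707 × 0.1875 = 0.1326 in.
R_nwl = 0.6 × 100 × 0.1326 × 9 = 71.58 kips (longitudinal, 2 welds).
R_nwt = 0.6 × 100 × 0.1326 × 4.5 = 35.79 kips (transverse, base value).
(i) R_nwl + R_nwt = 107.4 kips; (ii) 0.85 R_nwl + 1.5 R_nwt = 114.5 kips.
R_n = max = 114.5 kips [governs: (ii)]; R_n/Ω = 57.27 kips.

R_n/Ω ≈ 57.3 kips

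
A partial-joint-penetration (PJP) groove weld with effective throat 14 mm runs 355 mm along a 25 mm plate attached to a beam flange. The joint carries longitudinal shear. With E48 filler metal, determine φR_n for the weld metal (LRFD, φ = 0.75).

φR_n ≈ 1070 kN

E48XX → F_EXX = 480 MPa.
Effective throat (given) t_e = 14 mm.
A_we = 14 × 355 = 4970 mm².
F_nw = 0.6 F_EXX = 288 MPa.
φR_n = 0.75 × 288 × 4970 × 10⁻³ = 1074 kN.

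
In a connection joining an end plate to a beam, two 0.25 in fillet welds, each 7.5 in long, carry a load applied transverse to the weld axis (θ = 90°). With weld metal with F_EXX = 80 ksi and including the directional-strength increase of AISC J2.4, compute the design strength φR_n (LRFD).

φR_n ≈ 143 kip

t_e = 0.707 × 0.25 = 0.1767 in; A_we = 0.1767 × 15 = 2.651 in².
Directional factor: 1.0 + 0.5 sin^1.5(90°) = 1.5.
F_nw = 0.6 × 80 × 1.5 = 72 ksi.
φR_n = 0.75 × 72 × 2.651 = 143.2 kip.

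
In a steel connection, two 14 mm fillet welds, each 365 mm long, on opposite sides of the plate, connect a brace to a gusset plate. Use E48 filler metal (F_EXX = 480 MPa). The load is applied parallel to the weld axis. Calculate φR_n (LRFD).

Effective throat t_e = 0.707 × 14 = 9.898 mm.
Total length L = 730 mm; A_we = 9.898 × 730 = 7226 mm².
F_nw = 0.6 F_EXX = 0.6 × 480 = 288 MPa.
φR_n = 0.75 × 288 × 7226 × 10⁻³ = 1561 kN.

φR_n ≈ 1560 kN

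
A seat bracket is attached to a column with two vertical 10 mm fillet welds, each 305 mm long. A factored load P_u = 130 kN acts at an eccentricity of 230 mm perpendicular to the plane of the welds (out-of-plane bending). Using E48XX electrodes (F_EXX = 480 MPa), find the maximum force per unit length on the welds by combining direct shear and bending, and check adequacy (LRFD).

f_max ≈ 988 N/mm; adequate

L_w = 2 × 305 = 610 mm; section modulus (unit throat) S = 2 × L²/6 = 31010 mm².
Direct shear f_v = P/L_w = 130×10³/610 = 213.1 N/mm.
Moment M = P × e = 130×10³ × 230 = 29900000 N·mm; bending f_b = M/S = 964.3 N/mm.
f_max = √(f_v² + f_b²) = √(213.1² + 964.3²) = 987.5 N/mm.
φr_n = 0.75 × 0.6 × 480 × (0.707 × 10) = 1527 N/mm → adequate.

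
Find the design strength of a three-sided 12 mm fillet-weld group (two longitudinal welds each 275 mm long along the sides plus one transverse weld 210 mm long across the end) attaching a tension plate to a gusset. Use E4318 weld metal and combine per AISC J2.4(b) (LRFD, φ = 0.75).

φR_n ≈ 1280 kN

E43XX → F_EXX = 430 MPa.
t_e = 0.707 × 12 = 8.484 mm.
R_nwl = 0.6 × 430 × 8.484 × 550 × 10⁻³ = 1204 kN (longitudinal, 2 welds).
R_nwt = 0.6 × 430 × 8.484 × 210 × 10⁻³ = 459.7 kN (transverse, base value).
(i) R_nwl + R_nwt = 1664 kN; (ii) 0.85 R_nwl + 1.5 R_nwt = 1713 kN.
R_n = max = 1713 kN [governs: (ii)]; φR_n = 1285 kN.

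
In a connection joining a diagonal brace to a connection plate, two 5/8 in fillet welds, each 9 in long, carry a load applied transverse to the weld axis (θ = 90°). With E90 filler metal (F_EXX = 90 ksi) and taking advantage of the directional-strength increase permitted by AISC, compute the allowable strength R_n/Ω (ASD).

t_e = 0.707 × 0.625 = 0.4419 in; A_we = 0.4419 × 18 = 7.954 in².
Directional factor: 1.0 + 0.5 sin^1.5(90°) = 1.5.
F_nw = 0.6 × 90 × 1.5 = 81 ksi.
R_n/Ω = (81 × 7.954) / 2.0 = 322.1 kip.

R_n/Ω ≈ 322 kip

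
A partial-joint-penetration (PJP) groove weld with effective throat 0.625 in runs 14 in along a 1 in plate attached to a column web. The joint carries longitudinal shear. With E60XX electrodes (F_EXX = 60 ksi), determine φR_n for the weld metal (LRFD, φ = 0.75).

Effective throat (given) t_e = 0.625 in.
A_we = 0.625 × 14 = 8.75 in².
F_nw = 0.6 F_EXX = 36 ksi.
φR_n = 0.75 × 36 × 8.75 = 236.2 kips.

φR_n ≈ 236 kips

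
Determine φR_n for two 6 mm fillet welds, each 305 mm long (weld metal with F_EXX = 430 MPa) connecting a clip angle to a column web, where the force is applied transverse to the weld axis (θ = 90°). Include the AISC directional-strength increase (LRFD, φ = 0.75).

φR_n ≈ 751 kN

t_e = 0.707 × 6 = 4.242 mm; A_we = 4.242 × 610 = 2588 mm².
Directional factor: 1.0 + 0.5 sin^1.5(90°) = 1.5.
F_nw = 0.6 × 430 × 1.5 = 387 MPa.
φR_n = 0.75 × 387 × 2588 × 10⁻³ = 751.1 kN.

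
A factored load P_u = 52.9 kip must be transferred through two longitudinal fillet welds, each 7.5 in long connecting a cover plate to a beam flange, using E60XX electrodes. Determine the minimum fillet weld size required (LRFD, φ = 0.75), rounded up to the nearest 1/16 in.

w = 3/16 in

E60XX → F_EXX = 60 ksi.
Total weld length L = 15 in.
Required throat t_e = P_u / (φ × 0.6 F_EXX × L) = 52.9 / (0.75 × 0.6 × 60 × 15) = 0.1306 in.
Required leg w = t_e / 0.707 = 0.1847 in → use 3/16 in.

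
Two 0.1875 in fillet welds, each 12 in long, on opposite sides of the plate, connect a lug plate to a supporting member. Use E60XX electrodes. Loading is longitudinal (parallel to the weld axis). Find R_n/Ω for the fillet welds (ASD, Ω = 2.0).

E60XX → F_EXX = 60 ksi.
Effective throat t_e = 0.707 × 0.1875 = 0.1326 in.
Total length L = 24 in; A_we = 0.1326 × 24 = 3.181 in².
F_nw = 0.6 F_EXX = 0.6 × 60 = 36 ksi.
R_n = 36 × 3.181 = 114.5 kips; R_n/Ω = 114.5/2.0 = 57.27 kips.

R_n/Ω ≈ 57.3 kips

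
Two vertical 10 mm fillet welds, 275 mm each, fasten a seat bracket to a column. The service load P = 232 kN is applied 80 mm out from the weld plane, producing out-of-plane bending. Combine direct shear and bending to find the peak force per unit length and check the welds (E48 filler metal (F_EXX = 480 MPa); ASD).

L_w = 2 × 275 = 550 mm; section modulus (unit throat) S = 2 × L²/6 = 25210 mm².
Direct shear f_v = P/L_w = 232×10³/550 = 421.8 N/mm.
Moment M = P × e = 232×10³ × 80 = 18560000 N·mm; bending f_b = M/S = 736.3 N/mm.
f_max = √(f_v² + f_b²) = √(421.8² + 736.3²) = 848.5 N/mm.
r_n/Ω = (1/2.0) × 0.6 × 480 × (0.707 × 10) = 1018 N/mm → adequate.

f_max ≈ 849 N/mm; adequate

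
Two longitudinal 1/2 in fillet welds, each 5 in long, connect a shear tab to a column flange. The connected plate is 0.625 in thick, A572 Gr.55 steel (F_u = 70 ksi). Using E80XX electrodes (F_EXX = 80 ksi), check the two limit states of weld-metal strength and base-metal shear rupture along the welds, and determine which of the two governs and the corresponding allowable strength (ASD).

t_e = 0.707 × 0.5 = 0.3535 in; L = 10 in.
Weld metal: R_n/Ω = (1/2.0) × 0.6 × 80 × 0.3535 × 10 = 84.84 kip.
Base metal (shear rupture): R_n/Ω = (1/2.0) × 0.6 × 70 × 0.625 × 10 = 131.2 kip.
Governing: weld metal.

R_n/Ω ≈ 84.8 kip (weld metal governs)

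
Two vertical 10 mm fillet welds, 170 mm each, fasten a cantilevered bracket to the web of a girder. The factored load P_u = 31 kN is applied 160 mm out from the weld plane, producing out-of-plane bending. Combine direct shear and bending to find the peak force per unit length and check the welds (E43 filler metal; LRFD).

f_max ≈ 523 N/mm; adequate

E43XX → F_EXX = 430 MPa.
L_w = 2 × 170 = 340 mm; section modulus (unit throat) S = 2 × L²/6 = 9633 mm².
Direct shear f_v = P/L_w = 31×10³/340 = 91.18 N/mm.
Moment M = P × e = 31×10³ × 160 = 4960000 N·mm; bending f_b = M/S = 514.9 N/mm.
f_max = √(f_v² + f_b²) = √(91.18² + 514.9²) = 522.9 N/mm.
φr_n = 0.75 × 0.6 × 430 × (0.707 × 10) = 1368 N/mm → adequate.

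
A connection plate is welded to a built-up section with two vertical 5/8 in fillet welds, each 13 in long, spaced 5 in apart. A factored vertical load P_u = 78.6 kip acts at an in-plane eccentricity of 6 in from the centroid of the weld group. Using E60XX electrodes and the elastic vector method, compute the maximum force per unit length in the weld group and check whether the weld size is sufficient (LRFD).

E60XX → F_EXX = 60 ksi.
Total weld length L_w = 26 in. Treat welds as unit-width lines.
Polar moment about centroid: J = 2[d³/12 + d(b/2)²] = 2[13³/12 + 13×2.5²] = 528.7 in³.
Direct shear f_v = P/L_w = 78.6 / 26 = 3.023 kip/in (vertical).
Torsion M = P·e = 78.6 × 6 = 471.6 kip·in.
Critical point at (x, y) = (2.5, 6.5) from centroid. f_tx = M·y/J = 5.798 kip/in; f_ty = M·x/J = 2.23 kip/in.
Resultant f_max = √[f_tx² + (f_v + f_ty)²] = √[5.798² + (3.023 + 2.23)²] = 7.824 kip/in.
Capacity per unit length: φr_n = 0.75 × 0.6 × 60 × (0.707 × 0.625) = 11.93 kip/in.
7.824 ≤ 11.93 → adequate.

f_max ≈ 7.82 kip/in; adequate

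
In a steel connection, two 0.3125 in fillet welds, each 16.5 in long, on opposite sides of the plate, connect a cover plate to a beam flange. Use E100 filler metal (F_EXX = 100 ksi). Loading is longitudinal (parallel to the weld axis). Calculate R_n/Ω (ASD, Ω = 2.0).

Effective throat t_e = 0.707 × 0.3125 = 0.2209 in.
Total length L = 33 in; A_we = 0.2209 × 33 = 7.291 in².
F_nw = 0.6 F_EXX = 0.6 × 100 = 60 ksi.
R_n = 60 × 7.291 = 437.5 kip; R_n/Ω = 437.5/2.0 = 218.7 kip.

R_n/Ω ≈ 219 kip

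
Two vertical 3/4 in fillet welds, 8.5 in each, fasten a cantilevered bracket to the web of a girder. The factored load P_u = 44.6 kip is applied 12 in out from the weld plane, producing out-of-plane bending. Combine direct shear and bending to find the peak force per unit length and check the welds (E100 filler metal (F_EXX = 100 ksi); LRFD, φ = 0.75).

f_max ≈ 22.4 kip/in; adequate

L_w = 2 × 8.5 = 17 in; section modulus (unit throat) S = 2 × L²/6 = 24.08 in².
Direct shear f_v = P/L_w = 44.6/17 = 2.624 kip/in.
Moment M = P × e = 44.6 × 12 = 535.2 kip·in; bending f_b = M/S = 22.22 kip/in.
f_max = √(f_v² + f_b²) = √(2.624² + 22.22²) = 22.38 kip/in.
φr_n = 0.75 × 0.6 × 100 × (0.707 × 0.75) = 23.86 kip/in → adequate.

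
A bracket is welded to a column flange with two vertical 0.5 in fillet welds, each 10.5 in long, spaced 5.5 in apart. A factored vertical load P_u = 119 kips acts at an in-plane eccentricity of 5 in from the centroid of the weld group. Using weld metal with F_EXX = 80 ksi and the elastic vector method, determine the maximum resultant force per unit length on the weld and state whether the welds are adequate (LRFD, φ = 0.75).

Total weld length L_w = 21 in. Treat welds as unit-width lines.
Polar moment about centroid: J = 2[d³/12 + d(b/2)²] = 2[10.5³/12 + 10.5×2.75²] = 351.8 in³.
Direct shear f_v = P/L_w = 119 / 21 = 5.667 kip/in (vertical).
Torsion M = P·e = 119 × 5 = 595 kip·in.
Critical point at (x, y) = (2.75, 5.25) from centroid. f_tx = M·y/J = 8.881 kip/in; f_ty = M·x/J = 4.652 kip/in.
Resultant f_max = √[f_tx² + (f_v + f_ty)²] = √[8.881² + (5.667 + 4.652)²] = 13.61 kip/in.
Capacity per unit length: φr_n = 0.75 × 0.6 × 80 × (0.707 × 0.5) = 12.73 kip/in.
13.61 > 12.73 → NOT adequate.

f_max ≈ 13.6 kip/in; NOT adequate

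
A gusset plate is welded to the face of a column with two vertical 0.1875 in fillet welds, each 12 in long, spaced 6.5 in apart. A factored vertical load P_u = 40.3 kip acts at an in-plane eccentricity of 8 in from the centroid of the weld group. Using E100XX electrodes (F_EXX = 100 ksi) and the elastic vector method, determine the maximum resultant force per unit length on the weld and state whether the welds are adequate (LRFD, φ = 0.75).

Total weld length L_w = 24 in. Treat welds as unit-width lines.
Polar moment about centroid: J = 2[d³/12 + d(b/2)²] = 2[12³/12 + 12×3.25²] = 541.5 in³.
Direct shear f_v = P/L_w = 40.3 / 24 = 1.679 kip/in (vertical).
Torsion M = P·e = 40.3 × 8 = 322.4 kip·in.
Critical point at (x, y) = (3.25, 6) from centroid. f_tx = M·y/J = 3.572 kip/in; f_ty = M·x/J = 1.935 kip/in.
Resultant f_max = √[f_tx² + (f_v + f_ty)²] = √[3.572² + (1.679 + 1.935)²] = 5.082 kip/in.
Capacity per unit length: φr_n = 0.75 × 0.6 × 100 × (0.707 × 0.1875) = 5.965 kip/in.
5.082 ≤ 5.965 → adequate.

f_max ≈ 5.08 kip/in; adequate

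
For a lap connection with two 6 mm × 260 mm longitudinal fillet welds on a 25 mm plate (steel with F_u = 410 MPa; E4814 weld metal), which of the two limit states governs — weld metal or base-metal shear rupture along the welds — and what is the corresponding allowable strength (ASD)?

R_n/Ω ≈ 318 kN (weld metal governs)

E48XX → F_EXX = 480 MPa.
t_e = 0.707 × 6 = 4.242 mm; L = 520 mm.
Weld metal: R_n/Ω = (1/2.0) × 0.6 × 480 × 4.242 × 520 × 10⁻³ = 317.6 kN.
Base metal (shear rupture): R_n/Ω = (1/2.0) × 0.6 × 410 × 25 × 520 × 10⁻³ = 1599 kN.
Governing: weld metal.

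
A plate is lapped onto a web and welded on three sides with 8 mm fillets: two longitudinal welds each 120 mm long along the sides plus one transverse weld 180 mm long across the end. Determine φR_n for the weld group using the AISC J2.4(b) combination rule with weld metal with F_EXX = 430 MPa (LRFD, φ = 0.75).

t_e = 0.707 × 8 = 5.656 mm.
R_nwl = 0.6 × 430 × 5.656 × 240 × 10⁻³ = 350.2 kN (longitudinal, 2 welds).
R_nwt = 0.6 × 430 × 5.656 × 180 × 10⁻³ = 262.7 kN (transverse, base value).
(i) R_nwl + R_nwt = 612.9 kN; (ii) 0.85 R_nwl + 1.5 R_nwt = 691.7 kN.
R_n = max = 691.7 kN [governs: (ii)]; φR_n = 518.8 kN.

φR_n ≈ 519 kN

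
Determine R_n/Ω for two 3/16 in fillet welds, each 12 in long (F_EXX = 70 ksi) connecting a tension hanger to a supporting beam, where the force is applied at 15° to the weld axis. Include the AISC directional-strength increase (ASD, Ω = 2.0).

R_n/Ω ≈ 71.2 kip

t_e = 0.707 × 0.1875 = 0.1326 in; A_we = 0.1326 × 24 = 3.181 in².
Directional factor: 1.0 + 0.5 sin^1.5(15°) = 1.066.
F_nw = 0.6 × 70 × 1.066 = 44.77 ksi.
R_n/Ω = (44.77 × 3.181) / 2.0 = 71.21 kip.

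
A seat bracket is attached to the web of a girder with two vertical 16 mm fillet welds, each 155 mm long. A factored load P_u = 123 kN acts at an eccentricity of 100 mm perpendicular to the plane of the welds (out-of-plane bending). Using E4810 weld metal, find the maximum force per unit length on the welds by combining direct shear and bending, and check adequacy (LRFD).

E48XX → F_EXX = 480 MPa.
L_w = 2 × 155 = 310 mm; section modulus (unit throat) S = 2 × L²/6 = 8008 mm².
Direct shear f_v = P/L_w = 123×10³/310 = 396.8 N/mm.
Moment M = P × e = 123×10³ × 100 = 12300000 N·mm; bending f_b = M/S = 1536 N/mm.
f_max = √(f_v² + f_b²) = √(396.8² + 1536²) = 1586 N/mm.
φr_n = 0.75 × 0.6 × 480 × (0.707 × 16) = 2443 N/mm → adequate.

f_max ≈ 1590 N/mm; adequate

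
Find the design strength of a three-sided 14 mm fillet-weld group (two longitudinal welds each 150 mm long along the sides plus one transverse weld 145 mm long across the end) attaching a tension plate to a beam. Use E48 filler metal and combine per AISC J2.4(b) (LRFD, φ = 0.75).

E48XX → F_EXX = 480 MPa.
t_e = 0.707 × 14 = 9.898 mm.
R_nwl = 0.6 × 480 × 9.898 × 300 × 10⁻³ = 855.2 kN (longitudinal, 2 welds).
R_nwt = 0.6 × 480 × 9.898 × 145 × 10⁻³ = 413.3 kN (transverse, base value).
(i) R_nwl + R_nwt = 1269 kN; (ii) 0.85 R_nwl + 1.5 R_nwt = 1347 kN.
R_n = max = 1347 kN [governs: (ii)]; φR_n = 1010 kN.

φR_n ≈ 1010 kN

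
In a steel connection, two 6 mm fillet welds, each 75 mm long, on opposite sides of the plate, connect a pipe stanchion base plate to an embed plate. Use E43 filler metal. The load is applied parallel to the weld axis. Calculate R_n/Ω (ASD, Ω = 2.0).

E43XX → F_EXX = 430 MPa.
Effective throat t_e = 0.707 × 6 = 4.242 mm.
Total length L = 150 mm; A_we = 4.242 × 150 = 636.3 mm².
F_nw = 0.6 F_EXX = 0.6 × 430 = 258 MPa.
R_n = 258 × 636.3 × 10⁻³ = 164.2 kN; R_n/Ω = 164.2/2.0 = 82.08 kN.

R_n/Ω ≈ 82.1 kN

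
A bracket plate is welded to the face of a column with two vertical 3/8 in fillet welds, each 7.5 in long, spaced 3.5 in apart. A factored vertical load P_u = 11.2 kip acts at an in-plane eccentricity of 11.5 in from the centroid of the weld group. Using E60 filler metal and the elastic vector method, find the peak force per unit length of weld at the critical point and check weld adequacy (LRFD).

E60XX → F_EXX = 60 ksi.
Total weld length L_w = 15 in. Treat welds as unit-width lines.
Polar moment about centroid: J = 2[d³/12 + d(b/2)²] = 2[7.5³/12 + 7.5×1.75²] = 116.2 in³.
Direct shear f_v = P/L_w = 11.2 / 15 = 0.7467 kip/in (vertical).
Torsion M = P·e = 11.2 × 11.5 = 128.8 kip·in.
Critical point at (x, y) = (1.75, 3.75) from centroid. f_tx = M·y/J = 4.155 kip/in; f_ty = M·x/J = 1.939 kip/in.
Resultant f_max = √[f_tx² + (f_v + f_ty)²] = √[4.155² + (0.7467 + 1.939)²] = 4.947 kip/in.
Capacity per unit length: φr_n = 0.75 × 0.6 × 60 × (0.707 × 0.375) = 7.158 kip/in.
4.947 ≤ 7.158 → adequate.

f_max ≈ 4.95 kip/in; adequate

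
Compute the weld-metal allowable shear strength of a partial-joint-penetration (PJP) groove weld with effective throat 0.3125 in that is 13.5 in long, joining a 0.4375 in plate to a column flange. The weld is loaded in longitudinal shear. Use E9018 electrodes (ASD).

R_n/Ω ≈ 114 kip

E90XX → F_EXX = 90 ksi.
Effective throat (given) t_e = 0.3125 in.
A_we = 0.3125 × 13.5 = 4.219 in².
F_nw = 0.6 F_EXX = 54 ksi.
R_n/Ω = (54 × 4.219) / 2.0 = 113.9 kip.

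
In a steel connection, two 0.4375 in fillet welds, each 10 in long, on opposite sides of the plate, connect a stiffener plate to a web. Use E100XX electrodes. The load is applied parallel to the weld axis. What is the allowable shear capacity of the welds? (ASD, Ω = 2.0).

R_n/Ω ≈ 186 kip

E100XX → F_EXX = 100 ksi.
Effective throat t_e = 0.707 × 0.4375 = 0.3093 in.
Total length L = 20 in; A_we = 0.3093 × 20 = 6.186 in².
F_nw = 0.6 F_EXX = 0.6 × 100 = 60 ksi.
R_n = 60 × 6.186 = 371.2 kip; R_n/Ω = 371.2/2.0 = 185.6 kip.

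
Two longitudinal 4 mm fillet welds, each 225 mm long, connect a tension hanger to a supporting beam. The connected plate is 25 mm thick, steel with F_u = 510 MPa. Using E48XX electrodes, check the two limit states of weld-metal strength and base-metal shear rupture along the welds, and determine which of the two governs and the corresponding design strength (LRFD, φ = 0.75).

φR_n ≈ 275 kN (weld metal governs)

E48XX → F_EXX = 480 MPa.
t_e = 0.707 × 4 = 2.828 mm; L = 450 mm.
Weld metal: φR_n = 0.75 × 0.6 × 480 × 2.828 × 450 × 10⁻³ = 274.9 kN.
Base metal (shear rupture): φR_n = 0.75 × 0.6 × 510 × 25 × 450 × 10⁻³ = 2582 kN.
Governing: weld metal.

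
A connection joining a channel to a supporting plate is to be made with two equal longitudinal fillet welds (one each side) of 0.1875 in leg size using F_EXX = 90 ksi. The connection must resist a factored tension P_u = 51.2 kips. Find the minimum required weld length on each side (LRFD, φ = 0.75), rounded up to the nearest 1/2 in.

Throat t_e = 0.707 × 0.1875 = 0.1326 in.
φr_n = 0.75 × 0.6 × 90 × 0.1326 = 5.369 kips/in.
L_req = P_u / φr_n = 51.2 / 5.369 = 9.537 in total.
Per side: 9.537 / 2 = 4.768 in.
Round up → use L = 5 in on each side.

L = 5 in on each side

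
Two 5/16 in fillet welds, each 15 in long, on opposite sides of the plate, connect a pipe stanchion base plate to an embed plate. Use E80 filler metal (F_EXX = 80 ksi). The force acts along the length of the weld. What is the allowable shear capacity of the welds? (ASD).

R_n/Ω ≈ 159 kips

Effective throat t_e = 0.707 × 0.3125 = 0.2209 in.
Total length L = 30 in; A_we = 0.2209 × 30 = 6.628 in².
F_nw = 0.6 F_EXX = 0.6 × 80 = 48 ksi.
R_n = 48 × 6.628 = 318.1 kips; R_n/Ω = 318.1/2.0 = 159.1 kips.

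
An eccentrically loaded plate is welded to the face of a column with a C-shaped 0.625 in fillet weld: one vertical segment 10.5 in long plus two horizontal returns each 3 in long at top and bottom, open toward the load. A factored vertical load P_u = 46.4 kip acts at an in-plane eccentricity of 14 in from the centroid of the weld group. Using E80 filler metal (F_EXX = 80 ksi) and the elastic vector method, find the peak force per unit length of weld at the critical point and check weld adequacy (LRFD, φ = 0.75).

f_max ≈ 15.1 kip/in; adequate

Total weld length L_w = 16.5 in. Treat welds as unit-width lines.
Centroid: x̄ = 2×3×1.5 / 16.5 = 0.5455 in from the vertical weld.
Polar moment about centroid: J = I_x + I_y = [10.5³/12 + 2×3×5.25²] + [10.5×0.5455² + 2(3³/12 + 3×0.9545²)] = 274.9 in³.
Direct shear f_v = P/L_w = 46.4 / 16.5 = 2.812 kip/in (vertical).
Torsion M = P·e = 46.4 × 14 = 649.6 kip·in.
Critical point at (x, y) = (2.455, 5.25) from centroid. f_tx = M·y/J = 12.4 kip/in; f_ty = M·x/J = 5.799 kip/in.
Resultant f_max = √[f_tx² + (f_v + f_ty)²] = √[12.4² + (2.812 + 5.799)²] = 15.1 kip/in.
Capacity per unit length: φr_n = 0.75 × 0.6 × 80 × (0.707 × 0.625) = 15.91 kip/in.
15.1 ≤ 15.91 → adequate.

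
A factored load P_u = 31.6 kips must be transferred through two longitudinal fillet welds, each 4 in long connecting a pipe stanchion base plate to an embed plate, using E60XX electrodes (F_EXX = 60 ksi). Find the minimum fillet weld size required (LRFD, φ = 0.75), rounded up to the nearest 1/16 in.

w = 1/4 in

Total weld length L = 8 in.
Required throat t_e = P_u / (φ × 0.6 F_EXX × L) = 31.6 / (0.75 × 0.6 × 60 × 8) = 0.1463 in.
Required leg w = t_e / 0.707 = 0.2069 in → use 1/4 in.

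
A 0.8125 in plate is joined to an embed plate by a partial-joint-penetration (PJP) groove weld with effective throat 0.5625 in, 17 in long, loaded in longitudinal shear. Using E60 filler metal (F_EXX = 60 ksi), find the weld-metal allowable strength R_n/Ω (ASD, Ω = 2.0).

Effective throat (given) t_e = 0.5625 in.
A_we = 0.5625 × 17 = 9.562 in².
F_nw = 0.6 F_EXX = 36 ksi.
R_n/Ω = (36 × 9.562) / 2.0 = 172.1 kips.

R_n/Ω ≈ 172 kips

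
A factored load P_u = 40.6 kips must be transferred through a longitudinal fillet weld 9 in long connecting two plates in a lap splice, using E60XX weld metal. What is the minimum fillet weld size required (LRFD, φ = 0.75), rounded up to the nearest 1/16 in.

E60XX → F_EXX = 60 ksi.
Total weld length L = 9 in.
Required throat t_e = P_u / (φ × 0.6 F_EXX × L) = 40.6 / (0.75 × 0.6 × 60 × 9) = 0.1671 in.
Required leg w = t_e / 0.707 = 0.2363 in → use 1/4 in.

w = 1/4 in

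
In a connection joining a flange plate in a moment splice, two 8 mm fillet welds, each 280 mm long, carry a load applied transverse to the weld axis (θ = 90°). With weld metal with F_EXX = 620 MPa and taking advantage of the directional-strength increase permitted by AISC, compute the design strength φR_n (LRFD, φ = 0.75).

φR_n ≈ 1330 kN

t_e = 0.707 × 8 = 5.656 mm; A_we = 5.656 × 560 = 3167 mm².
Directional factor: 1.0 + 0.5 sin^1.5(90°) = 1.5.
F_nw = 0.6 × 620 × 1.5 = 558 MPa.
φR_n = 0.75 × 558 × 3167 × 10⁻³ = 1326 kN.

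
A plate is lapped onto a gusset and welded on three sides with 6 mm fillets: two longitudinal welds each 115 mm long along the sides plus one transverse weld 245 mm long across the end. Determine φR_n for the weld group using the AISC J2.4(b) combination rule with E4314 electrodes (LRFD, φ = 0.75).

φR_n ≈ 462 kN

E43XX → F_EXX = 430 MPa.
t_e = 0.707 × 6 = 4.242 mm.
R_nwl = 0.6 × 430 × 4.242 × 230 × 10⁻³ = 251.7 kN (longitudinal, 2 welds).
R_nwt = 0.6 × 430 × 4.242 × 245 × 10⁻³ = 268.1 kN (transverse, base value).
(i) R_nwl + R_nwt = 519.9 kN; (ii) 0.85 R_nwl + 1.5 R_nwt = 616.2 kN.
R_n = max = 616.2 kN [governs: (ii)]; φR_n = 462.1 kN.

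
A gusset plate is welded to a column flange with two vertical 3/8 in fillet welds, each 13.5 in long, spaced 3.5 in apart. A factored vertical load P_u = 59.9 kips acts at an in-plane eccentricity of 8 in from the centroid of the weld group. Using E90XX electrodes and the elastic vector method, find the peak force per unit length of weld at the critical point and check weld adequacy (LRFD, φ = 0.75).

E90XX → F_EXX = 90 ksi.
Total weld length L_w = 27 in. Treat welds as unit-width lines.
Polar moment about centroid: J = 2[d³/12 + d(b/2)²] = 2[13.5³/12 + 13.5×1.75²] = 492.8 in³.
Direct shear f_v = P/L_w = 59.9 / 27 = 2.219 kip/in (vertical).
Torsion M = P·e = 59.9 × 8 = 479.2 kip·in.
Critical point at (x, y) = (1.75, 6.75) from centroid. f_tx = M·y/J = 6.564 kip/in; f_ty = M·x/J = 1.702 kip/in.
Resultant f_max = √[f_tx² + (f_v + f_ty)²] = √[6.564² + (2.219 + 1.702)²] = 7.646 kip/in.
Capacity per unit length: φr_n = 0.75 × 0.6 × 90 × (0.707 × 0.375) = 10.74 kip/in.
7.646 ≤ 10.74 → adequate.

f_max ≈ 7.65 kip/in; adequate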